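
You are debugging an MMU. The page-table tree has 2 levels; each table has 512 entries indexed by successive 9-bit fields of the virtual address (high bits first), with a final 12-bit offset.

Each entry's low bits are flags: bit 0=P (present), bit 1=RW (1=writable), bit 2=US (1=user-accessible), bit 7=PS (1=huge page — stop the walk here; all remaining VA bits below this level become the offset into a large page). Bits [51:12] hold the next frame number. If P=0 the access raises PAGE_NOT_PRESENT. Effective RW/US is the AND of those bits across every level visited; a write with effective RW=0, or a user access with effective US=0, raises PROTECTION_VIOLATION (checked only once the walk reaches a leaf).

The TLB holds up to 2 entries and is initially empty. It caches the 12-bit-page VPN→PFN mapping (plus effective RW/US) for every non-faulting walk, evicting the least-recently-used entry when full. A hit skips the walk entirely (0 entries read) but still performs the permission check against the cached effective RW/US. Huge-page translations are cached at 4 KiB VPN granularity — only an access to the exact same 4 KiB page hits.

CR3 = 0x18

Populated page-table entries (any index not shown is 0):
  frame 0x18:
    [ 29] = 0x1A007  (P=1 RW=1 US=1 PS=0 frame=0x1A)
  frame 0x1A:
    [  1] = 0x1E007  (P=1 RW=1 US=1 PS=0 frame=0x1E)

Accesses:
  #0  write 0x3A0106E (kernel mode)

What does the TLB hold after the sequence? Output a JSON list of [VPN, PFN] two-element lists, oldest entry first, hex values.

Per-access translation:
#0 VA=0x3A0106E (w,kernel):
  [0] read 0x18 idx=29: raw=0x1A007 flags P=1 W=1 U=1 S=0
  [1] read 0x1A idx=1: raw=0x1E007 flags P=1 W=1 U=1 S=0
  ✓ 0x1E06E  — 2 lookups

TLB: [["0x3A01", "0x1E"]]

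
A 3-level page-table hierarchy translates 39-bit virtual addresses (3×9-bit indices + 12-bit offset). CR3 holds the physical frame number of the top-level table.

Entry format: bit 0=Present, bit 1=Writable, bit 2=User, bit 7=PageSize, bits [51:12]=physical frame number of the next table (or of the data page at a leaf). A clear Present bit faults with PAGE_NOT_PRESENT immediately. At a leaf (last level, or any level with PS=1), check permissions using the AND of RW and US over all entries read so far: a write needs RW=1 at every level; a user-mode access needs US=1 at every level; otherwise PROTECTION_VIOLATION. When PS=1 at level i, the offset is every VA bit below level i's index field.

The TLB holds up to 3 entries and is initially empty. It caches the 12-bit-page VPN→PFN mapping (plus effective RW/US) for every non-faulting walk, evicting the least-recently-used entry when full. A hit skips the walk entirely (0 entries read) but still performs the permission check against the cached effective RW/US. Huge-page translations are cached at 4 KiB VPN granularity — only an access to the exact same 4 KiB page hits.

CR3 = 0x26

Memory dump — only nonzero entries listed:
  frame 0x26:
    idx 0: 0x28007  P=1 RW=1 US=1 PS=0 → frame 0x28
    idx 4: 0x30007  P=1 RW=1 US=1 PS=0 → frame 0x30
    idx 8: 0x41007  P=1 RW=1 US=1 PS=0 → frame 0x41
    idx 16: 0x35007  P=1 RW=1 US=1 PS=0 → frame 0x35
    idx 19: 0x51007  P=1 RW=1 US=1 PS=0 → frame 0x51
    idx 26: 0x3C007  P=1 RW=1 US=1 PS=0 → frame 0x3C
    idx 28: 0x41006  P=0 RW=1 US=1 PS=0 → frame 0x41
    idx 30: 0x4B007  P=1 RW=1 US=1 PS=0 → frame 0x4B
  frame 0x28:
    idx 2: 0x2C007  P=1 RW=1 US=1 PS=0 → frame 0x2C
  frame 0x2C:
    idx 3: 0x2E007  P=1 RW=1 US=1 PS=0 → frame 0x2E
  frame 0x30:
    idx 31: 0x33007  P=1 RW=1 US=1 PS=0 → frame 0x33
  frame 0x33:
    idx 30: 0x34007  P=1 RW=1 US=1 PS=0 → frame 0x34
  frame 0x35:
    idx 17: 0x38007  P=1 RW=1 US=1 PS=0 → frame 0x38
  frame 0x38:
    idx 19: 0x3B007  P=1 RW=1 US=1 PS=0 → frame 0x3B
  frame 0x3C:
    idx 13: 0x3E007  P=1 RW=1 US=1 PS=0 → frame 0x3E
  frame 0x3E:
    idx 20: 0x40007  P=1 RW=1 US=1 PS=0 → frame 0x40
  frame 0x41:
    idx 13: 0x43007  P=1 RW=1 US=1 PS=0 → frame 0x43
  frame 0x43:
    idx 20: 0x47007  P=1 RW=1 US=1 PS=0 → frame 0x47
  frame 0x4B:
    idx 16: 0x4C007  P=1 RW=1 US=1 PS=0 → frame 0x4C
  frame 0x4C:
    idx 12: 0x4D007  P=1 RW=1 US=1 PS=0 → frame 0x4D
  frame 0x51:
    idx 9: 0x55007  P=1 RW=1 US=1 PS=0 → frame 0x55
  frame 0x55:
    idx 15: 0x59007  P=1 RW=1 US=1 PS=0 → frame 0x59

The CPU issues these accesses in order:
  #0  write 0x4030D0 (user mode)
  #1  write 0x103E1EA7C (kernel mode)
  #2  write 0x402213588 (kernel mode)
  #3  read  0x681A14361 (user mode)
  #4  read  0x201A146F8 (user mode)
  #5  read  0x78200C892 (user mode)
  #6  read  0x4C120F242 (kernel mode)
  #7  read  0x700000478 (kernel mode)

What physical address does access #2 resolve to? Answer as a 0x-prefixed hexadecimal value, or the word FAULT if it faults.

Trace:
#0 VA=0x4030D0 (w,user):
  [0] read 0x26 idx=0: raw=0x28007 flags P=1 W=1 U=1 S=0
  [1] read 0x28 idx=2: raw=0x2C007 flags P=1 W=1 U=1 S=0
  [2] read 0x2C idx=3: raw=0x2E007 flags P=1 W=1 U=1 S=0
  → PA=0x2E0D0  (3 entries read)
#1 VA=0x103E1EA7C (w,kernel):
  [0] read 0x26 idx=4: raw=0x30007 flags P=1 W=1 U=1 S=0
  [1] read 0x30 idx=31: raw=0x33007 flags P=1 W=1 U=1 S=0
  [2] read 0x33 idx=30: raw=0x34007 flags P=1 W=1 U=1 S=0
  → PA=0x34A7C  (3 entries read)
#2 VA=0x402213588 (w,kernel):
  [0] read 0x26 idx=16: raw=0x35007 flags P=1 W=1 U=1 S=0
  [1] read 0x35 idx=17: raw=0x38007 flags P=1 W=1 U=1 S=0
  [2] read 0x38 idx=19: raw=0x3B007 flags P=1 W=1 U=1 S=0
  → PA=0x3B588  (3 entries read)
#3 VA=0x681A14361 (r,user):
  [0] read 0x26 idx=26: raw=0x3C007 flags P=1 W=1 U=1 S=0
  [1] read 0x3C idx=13: raw=0x3E007 flags P=1 W=1 U=1 S=0
  [2] read 0x3E idx=20: raw=0x40007 flags P=1 W=1 U=1 S=0
  → PA=0x40361  (3 entries read)
#4 VA=0x201A146F8 (r,user):
  [0] read 0x26 idx=8: raw=0x41007 flags P=1 W=1 U=1 S=0
  [1] read 0x41 idx=13: raw=0x43007 flags P=1 W=1 U=1 S=0
  [2] read 0x43 idx=20: raw=0x47007 flags P=1 W=1 U=1 S=0
  → PA=0x476F8  (3 entries read)
#5 VA=0x78200C892 (r,user):
  [0] read 0x26 idx=30: raw=0x4B007 flags P=1 W=1 U=1 S=0
  [1] read 0x4B idx=16: raw=0x4C007 flags P=1 W=1 U=1 S=0
  [2] read 0x4C idx=12: raw=0x4D007 flags P=1 W=1 U=1 S=0
  → PA=0x4D892  (3 entries read)
#6 VA=0x4C120F242 (r,kernel):
  [0] read 0x26 idx=19: raw=0x51007 flags P=1 W=1 U=1 S=0
  [1] read 0x51 idx=9: raw=0x55007 flags P=1 W=1 U=1 S=0
  [2] read 0x55 idx=15: raw=0x59007 flags P=1 W=1 U=1 S=0
  → PA=0x59242  (3 entries read)
#7 VA=0x700000478 (r,kernel):
  [0] read 0x26 idx=28: raw=0x41006 flags P=0 W=1 U=1 S=0
  ⇒ fault: PAGE_NOT_PRESENT  — 1 lookups

Access #2 PA: 0x3B588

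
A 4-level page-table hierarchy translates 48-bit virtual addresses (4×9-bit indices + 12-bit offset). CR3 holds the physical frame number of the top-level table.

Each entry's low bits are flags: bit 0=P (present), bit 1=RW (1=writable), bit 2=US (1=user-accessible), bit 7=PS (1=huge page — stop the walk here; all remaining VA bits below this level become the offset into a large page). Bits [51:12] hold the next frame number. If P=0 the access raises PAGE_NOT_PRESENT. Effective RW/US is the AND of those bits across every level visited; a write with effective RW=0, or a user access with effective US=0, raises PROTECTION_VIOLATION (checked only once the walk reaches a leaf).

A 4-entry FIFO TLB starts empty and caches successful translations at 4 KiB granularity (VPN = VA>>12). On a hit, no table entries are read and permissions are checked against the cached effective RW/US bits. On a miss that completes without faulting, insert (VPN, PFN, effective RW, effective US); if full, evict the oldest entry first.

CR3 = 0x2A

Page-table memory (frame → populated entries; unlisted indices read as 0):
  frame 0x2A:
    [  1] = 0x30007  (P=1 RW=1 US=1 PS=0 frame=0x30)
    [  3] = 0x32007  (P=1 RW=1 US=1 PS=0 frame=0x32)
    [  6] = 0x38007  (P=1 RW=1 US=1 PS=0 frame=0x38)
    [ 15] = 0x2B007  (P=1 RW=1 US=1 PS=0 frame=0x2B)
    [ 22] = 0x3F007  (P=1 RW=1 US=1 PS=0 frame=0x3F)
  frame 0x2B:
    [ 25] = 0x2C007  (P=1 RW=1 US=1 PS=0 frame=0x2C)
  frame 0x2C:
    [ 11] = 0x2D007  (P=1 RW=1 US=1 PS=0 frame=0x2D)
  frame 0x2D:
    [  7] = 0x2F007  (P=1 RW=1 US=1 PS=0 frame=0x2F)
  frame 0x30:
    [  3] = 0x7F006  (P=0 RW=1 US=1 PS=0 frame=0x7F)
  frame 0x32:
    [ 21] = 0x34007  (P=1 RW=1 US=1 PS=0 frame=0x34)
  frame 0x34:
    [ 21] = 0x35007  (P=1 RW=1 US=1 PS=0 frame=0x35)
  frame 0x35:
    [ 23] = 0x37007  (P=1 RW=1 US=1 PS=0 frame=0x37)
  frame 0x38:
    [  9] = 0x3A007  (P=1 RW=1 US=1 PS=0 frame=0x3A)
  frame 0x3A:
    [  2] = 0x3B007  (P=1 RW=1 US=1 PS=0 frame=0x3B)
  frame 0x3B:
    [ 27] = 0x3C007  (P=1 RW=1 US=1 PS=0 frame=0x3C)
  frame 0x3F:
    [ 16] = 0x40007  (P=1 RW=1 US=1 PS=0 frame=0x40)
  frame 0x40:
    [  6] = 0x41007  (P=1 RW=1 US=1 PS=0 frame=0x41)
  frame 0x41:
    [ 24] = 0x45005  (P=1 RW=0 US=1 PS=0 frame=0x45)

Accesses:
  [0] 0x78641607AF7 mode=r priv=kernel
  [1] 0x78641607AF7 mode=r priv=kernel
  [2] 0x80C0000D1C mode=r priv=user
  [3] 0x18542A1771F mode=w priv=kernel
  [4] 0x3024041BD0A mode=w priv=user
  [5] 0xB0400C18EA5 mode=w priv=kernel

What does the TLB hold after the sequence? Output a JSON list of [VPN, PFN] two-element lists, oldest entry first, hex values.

Walk each access:
#0 VA=0x78641607AF7 (r,kernel):
  lvl0: tbl 0x2A, slot 15 ⇒ 0x2B007 (P1/RW1/US1/PS0)
  lvl1: tbl 0x2B, slot 25 ⇒ 0x2C007 (P1/RW1/US1/PS0)
  lvl2: tbl 0x2C, slot 11 ⇒ 0x2D007 (P1/RW1/US1/PS0)
  lvl3: tbl 0x2D, slot 7 ⇒ 0x2F007 (P1/RW1/US1/PS0)
  → PA=0x2FAF7  (4 entries read)
#1 VA=0x78641607AF7 (r,kernel):
  TLB hit vpn=0x78641607 → PA=0x2FAF7
#2 VA=0x80C0000D1C (r,user):
  lvl0: tbl 0x2A, slot 1 ⇒ 0x30007 (P1/RW1/US1/PS0)
  lvl1: tbl 0x30, slot 3 ⇒ 0x7F006 (P0/RW1/US1/PS0)
  ✗ PAGE_NOT_PRESENT  [2 reads]
#3 VA=0x18542A1771F (w,kernel):
  lvl0: tbl 0x2A, slot 3 ⇒ 0x32007 (P1/RW1/US1/PS0)
  lvl1: tbl 0x32, slot 21 ⇒ 0x34007 (P1/RW1/US1/PS0)
  lvl2: tbl 0x34, slot 21 ⇒ 0x35007 (P1/RW1/US1/PS0)
  lvl3: tbl 0x35, slot 23 ⇒ 0x37007 (P1/RW1/US1/PS0)
  → PA=0x3771F  (4 entries read)
#4 VA=0x3024041BD0A (w,user):
  lvl0: tbl 0x2A, slot 6 ⇒ 0x38007 (P1/RW1/US1/PS0)
  lvl1: tbl 0x38, slot 9 ⇒ 0x3A007 (P1/RW1/US1/PS0)
  lvl2: tbl 0x3A, slot 2 ⇒ 0x3B007 (P1/RW1/US1/PS0)
  lvl3: tbl 0x3B, slot 27 ⇒ 0x3C007 (P1/RW1/US1/PS0)
  → PA=0x3CD0A  (4 entries read)
#5 VA=0xB0400C18EA5 (w,kernel):
  lvl0: tbl 0x2A, slot 22 ⇒ 0x3F007 (P1/RW1/US1/PS0)
  lvl1: tbl 0x3F, slot 16 ⇒ 0x40007 (P1/RW1/US1/PS0)
  lvl2: tbl 0x40, slot 6 ⇒ 0x41007 (P1/RW1/US1/PS0)
  lvl3: tbl 0x41, slot 24 ⇒ 0x45005 (P1/RW0/US1/PS0)
  ✗ PROTECTION_VIOLATION  [4 reads]

TLB: [["0x78641607", "0x2F"], ["0x18542A17", "0x37"], ["0x3024041B", "0x3C"]]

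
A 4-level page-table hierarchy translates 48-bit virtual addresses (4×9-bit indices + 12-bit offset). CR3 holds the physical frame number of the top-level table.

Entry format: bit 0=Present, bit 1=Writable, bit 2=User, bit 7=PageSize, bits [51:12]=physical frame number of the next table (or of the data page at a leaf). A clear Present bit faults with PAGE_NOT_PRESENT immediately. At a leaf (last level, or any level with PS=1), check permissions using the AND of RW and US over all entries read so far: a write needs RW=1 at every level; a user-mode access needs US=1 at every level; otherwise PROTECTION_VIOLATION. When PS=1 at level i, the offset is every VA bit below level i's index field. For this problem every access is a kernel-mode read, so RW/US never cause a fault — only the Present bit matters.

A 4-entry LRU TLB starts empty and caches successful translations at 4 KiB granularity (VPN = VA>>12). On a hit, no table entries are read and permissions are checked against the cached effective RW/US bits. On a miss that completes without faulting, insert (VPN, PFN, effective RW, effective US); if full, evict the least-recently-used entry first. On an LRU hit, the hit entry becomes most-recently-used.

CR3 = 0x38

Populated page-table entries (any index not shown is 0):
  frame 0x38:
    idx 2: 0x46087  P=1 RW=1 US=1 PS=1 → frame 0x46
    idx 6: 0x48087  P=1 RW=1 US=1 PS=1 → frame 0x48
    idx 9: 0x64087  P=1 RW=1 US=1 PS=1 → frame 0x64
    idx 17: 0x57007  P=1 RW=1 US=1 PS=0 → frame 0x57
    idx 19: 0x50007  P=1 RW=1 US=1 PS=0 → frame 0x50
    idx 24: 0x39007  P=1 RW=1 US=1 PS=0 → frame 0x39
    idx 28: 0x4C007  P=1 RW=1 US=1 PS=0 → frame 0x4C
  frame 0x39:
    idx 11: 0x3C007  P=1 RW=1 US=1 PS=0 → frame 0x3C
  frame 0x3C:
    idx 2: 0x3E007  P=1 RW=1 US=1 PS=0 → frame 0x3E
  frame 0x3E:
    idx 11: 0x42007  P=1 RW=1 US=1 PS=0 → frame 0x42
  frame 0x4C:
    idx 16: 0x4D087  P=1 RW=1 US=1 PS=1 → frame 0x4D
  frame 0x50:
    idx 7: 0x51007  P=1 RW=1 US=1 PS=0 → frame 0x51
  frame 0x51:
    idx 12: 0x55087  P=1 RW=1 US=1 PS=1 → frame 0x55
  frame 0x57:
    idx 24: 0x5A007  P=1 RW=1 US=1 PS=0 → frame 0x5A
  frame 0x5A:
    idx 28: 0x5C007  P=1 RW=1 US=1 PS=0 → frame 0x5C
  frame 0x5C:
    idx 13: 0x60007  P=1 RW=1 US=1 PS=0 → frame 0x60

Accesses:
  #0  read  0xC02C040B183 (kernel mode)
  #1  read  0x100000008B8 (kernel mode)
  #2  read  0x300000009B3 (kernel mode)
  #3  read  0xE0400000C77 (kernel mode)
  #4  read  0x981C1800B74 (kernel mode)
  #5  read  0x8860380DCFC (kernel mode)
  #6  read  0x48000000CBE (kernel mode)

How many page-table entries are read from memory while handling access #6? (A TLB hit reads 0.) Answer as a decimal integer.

Walk each access:
#0 VA=0xC02C040B183 (r,kernel):
  L0 @0x38[24] → 0x39007  P=1,RW=1,US=1,PS=0
  L1 @0x39[11] → 0x3C007  P=1,RW=1,US=1,PS=0
  L2 @0x3C[2] → 0x3E007  P=1,RW=1,US=1,PS=0
  L3 @0x3E[11] → 0x42007  P=1,RW=1,US=1,PS=0
  ✓ 0x42183  — 4 lookups
#1 VA=0x100000008B8 (r,kernel):
  L0 @0x38[2] → 0x46087  P=1,RW=1,US=1,PS=1
  ✓ 0x468B8 (huge @L0)  — 1 lookups
#2 VA=0x300000009B3 (r,kernel):
  L0 @0x38[6] → 0x48087  P=1,RW=1,US=1,PS=1
  ✓ 0x489B3 (huge @L0)  — 1 lookups
#3 VA=0xE0400000C77 (r,kernel):
  L0 @0x38[28] → 0x4C007  P=1,RW=1,US=1,PS=0
  L1 @0x4C[16] → 0x4D087  P=1,RW=1,US=1,PS=1
  ✓ 0x4DC77 (huge @L1)  — 2 lookups
#4 VA=0x981C1800B74 (r,kernel):
  L0 @0x38[19] → 0x50007  P=1,RW=1,US=1,PS=0
  L1 @0x50[7] → 0x51007  P=1,RW=1,US=1,PS=0
  L2 @0x51[12] → 0x55087  P=1,RW=1,US=1,PS=1
  ✓ 0x55B74 (huge @L2)  — 3 lookups
#5 VA=0x8860380DCFC (r,kernel):
  L0 @0x38[17] → 0x57007  P=1,RW=1,US=1,PS=0
  L1 @0x57[24] → 0x5A007  P=1,RW=1,US=1,PS=0
  L2 @0x5A[28] → 0x5C007  P=1,RW=1,US=1,PS=0
  L3 @0x5C[13] → 0x60007  P=1,RW=1,US=1,PS=0
  ✓ 0x60CFC  — 4 lookups
#6 VA=0x48000000CBE (r,kernel):
  L0 @0x38[9] → 0x64087  P=1,RW=1,US=1,PS=1
  ✓ 0x64CBE (huge @L0)  — 1 lookups

Entries read for #6: 1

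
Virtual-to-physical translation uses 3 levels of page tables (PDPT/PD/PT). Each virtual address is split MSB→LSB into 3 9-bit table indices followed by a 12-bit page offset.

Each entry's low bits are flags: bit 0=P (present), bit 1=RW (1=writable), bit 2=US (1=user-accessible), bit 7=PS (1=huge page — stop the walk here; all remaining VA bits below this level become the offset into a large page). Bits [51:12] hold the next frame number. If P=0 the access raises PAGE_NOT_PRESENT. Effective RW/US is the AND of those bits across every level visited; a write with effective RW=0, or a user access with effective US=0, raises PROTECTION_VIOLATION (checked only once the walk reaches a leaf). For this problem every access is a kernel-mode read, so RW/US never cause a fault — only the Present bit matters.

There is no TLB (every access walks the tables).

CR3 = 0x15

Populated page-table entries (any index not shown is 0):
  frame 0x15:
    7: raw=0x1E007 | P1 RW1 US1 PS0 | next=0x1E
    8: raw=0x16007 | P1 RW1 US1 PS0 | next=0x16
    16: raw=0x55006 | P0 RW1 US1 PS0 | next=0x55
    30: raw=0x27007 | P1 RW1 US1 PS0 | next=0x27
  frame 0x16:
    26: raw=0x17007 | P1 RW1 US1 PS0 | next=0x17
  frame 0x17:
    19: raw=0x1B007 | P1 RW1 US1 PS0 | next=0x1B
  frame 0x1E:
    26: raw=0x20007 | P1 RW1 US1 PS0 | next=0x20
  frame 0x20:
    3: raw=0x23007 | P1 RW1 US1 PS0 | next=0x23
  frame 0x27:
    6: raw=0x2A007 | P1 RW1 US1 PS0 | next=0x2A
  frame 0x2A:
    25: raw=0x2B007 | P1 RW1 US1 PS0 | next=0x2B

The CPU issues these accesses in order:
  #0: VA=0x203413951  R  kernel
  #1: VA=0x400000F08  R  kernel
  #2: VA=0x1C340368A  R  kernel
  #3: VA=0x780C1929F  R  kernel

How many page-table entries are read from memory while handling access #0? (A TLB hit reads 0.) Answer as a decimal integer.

Trace:
#0 VA=0x203413951 (r,kernel):
  lvl0: tbl 0x15, slot 8 ⇒ 0x16007 (P1/RW1/US1/PS0)
  lvl1: tbl 0x16, slot 26 ⇒ 0x17007 (P1/RW1/US1/PS0)
  lvl2: tbl 0x17, slot 19 ⇒ 0x1B007 (P1/RW1/US1/PS0)
  ✓ 0x1B951  — 3 lookups
#1 VA=0x400000F08 (r,kernel):
  lvl0: tbl 0x15, slot 16 ⇒ 0x55006 (P0/RW1/US1/PS0)
  → PAGE_NOT_PRESENT  (1 entries read)
#2 VA=0x1C340368A (r,kernel):
  lvl0: tbl 0x15, slot 7 ⇒ 0x1E007 (P1/RW1/US1/PS0)
  lvl1: tbl 0x1E, slot 26 ⇒ 0x20007 (P1/RW1/US1/PS0)
  lvl2: tbl 0x20, slot 3 ⇒ 0x23007 (P1/RW1/US1/PS0)
  ✓ 0x2368A  — 3 lookups
#3 VA=0x780C1929F (r,kernel):
  lvl0: tbl 0x15, slot 30 ⇒ 0x27007 (P1/RW1/US1/PS0)
  lvl1: tbl 0x27, slot 6 ⇒ 0x2A007 (P1/RW1/US1/PS0)
  lvl2: tbl 0x2A, slot 25 ⇒ 0x2B007 (P1/RW1/US1/PS0)
  ✓ 0x2B29F  — 3 lookups

Entries read for #0: 3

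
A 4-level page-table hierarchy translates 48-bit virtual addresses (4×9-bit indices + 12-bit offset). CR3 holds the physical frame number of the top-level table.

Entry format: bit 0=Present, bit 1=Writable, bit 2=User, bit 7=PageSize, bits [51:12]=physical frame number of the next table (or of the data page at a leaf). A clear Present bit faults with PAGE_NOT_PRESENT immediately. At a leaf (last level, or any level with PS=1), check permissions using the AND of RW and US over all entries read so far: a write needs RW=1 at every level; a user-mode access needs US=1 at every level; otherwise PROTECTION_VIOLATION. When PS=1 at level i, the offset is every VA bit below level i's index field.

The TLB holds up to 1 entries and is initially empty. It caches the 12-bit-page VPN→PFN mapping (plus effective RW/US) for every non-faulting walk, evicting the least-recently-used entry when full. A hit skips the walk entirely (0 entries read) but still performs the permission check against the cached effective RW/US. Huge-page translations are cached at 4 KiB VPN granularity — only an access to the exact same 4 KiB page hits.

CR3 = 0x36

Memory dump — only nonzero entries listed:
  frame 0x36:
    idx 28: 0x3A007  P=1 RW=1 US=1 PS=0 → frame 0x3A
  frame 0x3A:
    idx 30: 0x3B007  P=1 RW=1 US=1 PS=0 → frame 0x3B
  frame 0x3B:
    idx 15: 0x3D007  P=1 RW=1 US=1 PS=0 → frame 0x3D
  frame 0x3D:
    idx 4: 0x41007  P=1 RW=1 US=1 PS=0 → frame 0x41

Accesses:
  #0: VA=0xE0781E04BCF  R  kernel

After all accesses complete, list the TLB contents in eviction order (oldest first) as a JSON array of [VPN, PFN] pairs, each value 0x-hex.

Walk each access:
#0 VA=0xE0781E04BCF (r,kernel):
  lvl0: tbl 0x36, slot 28 ⇒ 0x3A007 (P1/RW1/US1/PS0)
  lvl1: tbl 0x3A, slot 30 ⇒ 0x3B007 (P1/RW1/US1/PS0)
  lvl2: tbl 0x3B, slot 15 ⇒ 0x3D007 (P1/RW1/US1/PS0)
  lvl3: tbl 0x3D, slot 4 ⇒ 0x41007 (P1/RW1/US1/PS0)
  ⇒ phys 0x41BCF  [4 reads]

TLB: [["0xE0781E04", "0x41"]]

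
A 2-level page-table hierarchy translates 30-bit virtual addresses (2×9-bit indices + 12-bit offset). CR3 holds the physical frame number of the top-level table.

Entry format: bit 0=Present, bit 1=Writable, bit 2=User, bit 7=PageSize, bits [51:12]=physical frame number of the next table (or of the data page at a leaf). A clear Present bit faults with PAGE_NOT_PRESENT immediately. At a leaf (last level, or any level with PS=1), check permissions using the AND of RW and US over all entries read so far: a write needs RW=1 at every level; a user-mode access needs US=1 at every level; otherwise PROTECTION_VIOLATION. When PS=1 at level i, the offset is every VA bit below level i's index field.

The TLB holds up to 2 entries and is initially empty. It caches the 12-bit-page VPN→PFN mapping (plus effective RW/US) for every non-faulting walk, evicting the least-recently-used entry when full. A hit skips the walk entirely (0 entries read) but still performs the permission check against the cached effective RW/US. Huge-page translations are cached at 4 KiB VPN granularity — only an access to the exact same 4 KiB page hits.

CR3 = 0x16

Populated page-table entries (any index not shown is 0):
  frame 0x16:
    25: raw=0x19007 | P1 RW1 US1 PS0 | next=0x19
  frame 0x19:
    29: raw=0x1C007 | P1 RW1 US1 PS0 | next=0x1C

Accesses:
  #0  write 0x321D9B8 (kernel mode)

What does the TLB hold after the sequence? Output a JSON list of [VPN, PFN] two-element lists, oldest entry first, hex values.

Walk each access:
#0 VA=0x321D9B8 (w,kernel):
  lvl0: tbl 0x16, slot 25 ⇒ 0x19007 (P1/RW1/US1/PS0)
  lvl1: tbl 0x19, slot 29 ⇒ 0x1C007 (P1/RW1/US1/PS0)
  ⇒ phys 0x1C9B8  [2 reads]

TLB: [["0x321D", "0x1C"]]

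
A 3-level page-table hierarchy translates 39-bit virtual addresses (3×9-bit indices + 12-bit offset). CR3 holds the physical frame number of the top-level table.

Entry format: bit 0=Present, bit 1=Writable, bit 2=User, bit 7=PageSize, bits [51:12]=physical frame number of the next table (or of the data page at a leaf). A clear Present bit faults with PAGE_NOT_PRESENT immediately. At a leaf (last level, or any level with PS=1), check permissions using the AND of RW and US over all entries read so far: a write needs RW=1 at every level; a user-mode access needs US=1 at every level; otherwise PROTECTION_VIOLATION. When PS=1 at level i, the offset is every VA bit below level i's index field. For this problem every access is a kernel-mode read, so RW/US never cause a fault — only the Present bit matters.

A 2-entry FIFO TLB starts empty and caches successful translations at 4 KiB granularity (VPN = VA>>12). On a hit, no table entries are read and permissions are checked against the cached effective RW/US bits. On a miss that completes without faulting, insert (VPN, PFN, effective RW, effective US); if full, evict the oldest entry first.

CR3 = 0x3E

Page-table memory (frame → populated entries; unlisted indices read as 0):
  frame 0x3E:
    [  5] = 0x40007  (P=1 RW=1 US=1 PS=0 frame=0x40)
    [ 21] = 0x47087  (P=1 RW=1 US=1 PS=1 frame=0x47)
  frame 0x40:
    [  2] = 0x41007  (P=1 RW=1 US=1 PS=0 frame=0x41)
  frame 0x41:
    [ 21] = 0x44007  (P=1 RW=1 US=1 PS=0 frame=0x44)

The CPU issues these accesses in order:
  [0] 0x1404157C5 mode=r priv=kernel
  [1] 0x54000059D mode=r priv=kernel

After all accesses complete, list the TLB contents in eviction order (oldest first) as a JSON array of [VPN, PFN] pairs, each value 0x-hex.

Per-access translation:
#0 VA=0x1404157C5 (r,kernel):
  [0] read 0x3E idx=5: raw=0x40007 flags P=1 W=1 U=1 S=0
  [1] read 0x40 idx=2: raw=0x41007 flags P=1 W=1 U=1 S=0
  [2] read 0x41 idx=21: raw=0x44007 flags P=1 W=1 U=1 S=0
  ✓ 0x447C5  — 3 lookups
#1 VA=0x54000059D (r,kernel):
  [0] read 0x3E idx=21: raw=0x47087 flags P=1 W=1 U=1 S=1
  ✓ 0x4759D (huge @L0)  — 1 lookups

TLB: [["0x140415", "0x44"], ["0x540000", "0x47"]]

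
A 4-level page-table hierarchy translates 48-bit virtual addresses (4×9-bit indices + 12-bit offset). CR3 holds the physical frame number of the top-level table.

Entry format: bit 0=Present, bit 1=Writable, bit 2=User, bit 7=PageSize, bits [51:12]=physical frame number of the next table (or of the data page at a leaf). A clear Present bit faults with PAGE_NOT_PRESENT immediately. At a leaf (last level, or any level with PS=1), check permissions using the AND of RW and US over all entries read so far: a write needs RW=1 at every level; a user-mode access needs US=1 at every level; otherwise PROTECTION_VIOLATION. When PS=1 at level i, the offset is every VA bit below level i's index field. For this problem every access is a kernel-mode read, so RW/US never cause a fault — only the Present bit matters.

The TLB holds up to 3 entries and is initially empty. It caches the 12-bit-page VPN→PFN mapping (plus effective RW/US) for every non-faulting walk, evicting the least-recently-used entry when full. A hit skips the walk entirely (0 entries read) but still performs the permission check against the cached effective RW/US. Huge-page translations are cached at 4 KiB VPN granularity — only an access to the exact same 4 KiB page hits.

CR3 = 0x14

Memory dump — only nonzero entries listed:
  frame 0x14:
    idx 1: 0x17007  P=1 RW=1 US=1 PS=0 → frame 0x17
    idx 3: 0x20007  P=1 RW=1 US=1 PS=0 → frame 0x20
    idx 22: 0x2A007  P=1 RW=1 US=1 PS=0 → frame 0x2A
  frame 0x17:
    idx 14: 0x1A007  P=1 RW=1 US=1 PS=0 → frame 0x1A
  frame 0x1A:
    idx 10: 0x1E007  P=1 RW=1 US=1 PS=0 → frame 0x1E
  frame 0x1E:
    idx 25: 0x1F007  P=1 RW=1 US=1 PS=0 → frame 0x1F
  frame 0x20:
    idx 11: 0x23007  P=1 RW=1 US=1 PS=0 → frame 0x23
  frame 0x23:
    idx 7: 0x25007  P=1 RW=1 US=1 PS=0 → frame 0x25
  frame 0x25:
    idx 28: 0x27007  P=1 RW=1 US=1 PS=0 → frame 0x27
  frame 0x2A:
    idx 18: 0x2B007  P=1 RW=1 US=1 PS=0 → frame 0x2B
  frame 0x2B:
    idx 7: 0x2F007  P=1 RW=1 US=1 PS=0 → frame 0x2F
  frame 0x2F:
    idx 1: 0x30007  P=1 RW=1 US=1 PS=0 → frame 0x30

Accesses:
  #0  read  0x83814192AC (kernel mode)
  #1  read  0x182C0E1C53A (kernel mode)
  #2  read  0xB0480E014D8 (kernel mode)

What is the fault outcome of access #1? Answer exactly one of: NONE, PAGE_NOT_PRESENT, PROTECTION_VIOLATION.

Walk each access:
#0 VA=0x83814192AC (r,kernel):
  L0: frame=0x14 idx=1 entry=0x17007 [P=1 RW=1 US=1 PS=0]
  L1: frame=0x17 idx=14 entry=0x1A007 [P=1 RW=1 US=1 PS=0]
  L2: frame=0x1A idx=10 entry=0x1E007 [P=1 RW=1 US=1 PS=0]
  L3: frame=0x1E idx=25 entry=0x1F007 [P=1 RW=1 US=1 PS=0]
  → PA=0x1F2AC  (4 entries read)
#1 VA=0x182C0E1C53A (r,kernel):
  L0: frame=0x14 idx=3 entry=0x20007 [P=1 RW=1 US=1 PS=0]
  L1: frame=0x20 idx=11 entry=0x23007 [P=1 RW=1 US=1 PS=0]
  L2: frame=0x23 idx=7 entry=0x25007 [P=1 RW=1 US=1 PS=0]
  L3: frame=0x25 idx=28 entry=0x27007 [P=1 RW=1 US=1 PS=0]
  → PA=0x2753A  (4 entries read)
#2 VA=0xB0480E014D8 (r,kernel):
  L0: frame=0x14 idx=22 entry=0x2A007 [P=1 RW=1 US=1 PS=0]
  L1: frame=0x2A idx=18 entry=0x2B007 [P=1 RW=1 US=1 PS=0]
  L2: frame=0x2B idx=7 entry=0x2F007 [P=1 RW=1 US=1 PS=0]
  L3: frame=0x2F idx=1 entry=0x30007 [P=1 RW=1 US=1 PS=0]
  → PA=0x304D8  (4 entries read)

Access #1 fault: NONE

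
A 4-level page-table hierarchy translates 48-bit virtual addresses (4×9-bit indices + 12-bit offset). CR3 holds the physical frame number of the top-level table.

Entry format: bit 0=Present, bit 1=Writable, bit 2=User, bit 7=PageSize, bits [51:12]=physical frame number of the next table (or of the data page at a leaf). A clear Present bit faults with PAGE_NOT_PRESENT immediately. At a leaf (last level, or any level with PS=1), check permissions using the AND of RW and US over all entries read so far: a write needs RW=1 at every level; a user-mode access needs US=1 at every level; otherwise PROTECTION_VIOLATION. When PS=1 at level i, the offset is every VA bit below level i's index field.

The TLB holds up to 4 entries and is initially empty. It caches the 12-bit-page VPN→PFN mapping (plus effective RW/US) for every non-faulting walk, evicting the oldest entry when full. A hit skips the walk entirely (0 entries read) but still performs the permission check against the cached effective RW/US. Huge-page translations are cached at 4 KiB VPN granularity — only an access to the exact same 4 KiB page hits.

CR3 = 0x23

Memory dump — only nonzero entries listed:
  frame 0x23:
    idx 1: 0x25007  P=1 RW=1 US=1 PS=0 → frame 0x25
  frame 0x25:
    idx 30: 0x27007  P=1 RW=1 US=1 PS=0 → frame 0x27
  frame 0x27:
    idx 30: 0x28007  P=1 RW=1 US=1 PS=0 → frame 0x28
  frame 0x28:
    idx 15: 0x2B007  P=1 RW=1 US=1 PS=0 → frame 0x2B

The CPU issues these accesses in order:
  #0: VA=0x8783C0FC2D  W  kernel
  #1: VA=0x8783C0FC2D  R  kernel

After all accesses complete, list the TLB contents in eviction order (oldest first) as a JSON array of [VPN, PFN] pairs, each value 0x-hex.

Trace:
#0 VA=0x8783C0FC2D (w,kernel):
  [0] read 0x23 idx=1: raw=0x25007 flags P=1 W=1 U=1 S=0
  [1] read 0x25 idx=30: raw=0x27007 flags P=1 W=1 U=1 S=0
  [2] read 0x27 idx=30: raw=0x28007 flags P=1 W=1 U=1 S=0
  [3] read 0x28 idx=15: raw=0x2B007 flags P=1 W=1 U=1 S=0
  ✓ 0x2BC2D  — 4 lookups
#1 VA=0x8783C0FC2D (r,kernel):
  TLB hit vpn=0x8783C0F → PA=0x2BC2D

TLB: [["0x8783C0F", "0x2B"]]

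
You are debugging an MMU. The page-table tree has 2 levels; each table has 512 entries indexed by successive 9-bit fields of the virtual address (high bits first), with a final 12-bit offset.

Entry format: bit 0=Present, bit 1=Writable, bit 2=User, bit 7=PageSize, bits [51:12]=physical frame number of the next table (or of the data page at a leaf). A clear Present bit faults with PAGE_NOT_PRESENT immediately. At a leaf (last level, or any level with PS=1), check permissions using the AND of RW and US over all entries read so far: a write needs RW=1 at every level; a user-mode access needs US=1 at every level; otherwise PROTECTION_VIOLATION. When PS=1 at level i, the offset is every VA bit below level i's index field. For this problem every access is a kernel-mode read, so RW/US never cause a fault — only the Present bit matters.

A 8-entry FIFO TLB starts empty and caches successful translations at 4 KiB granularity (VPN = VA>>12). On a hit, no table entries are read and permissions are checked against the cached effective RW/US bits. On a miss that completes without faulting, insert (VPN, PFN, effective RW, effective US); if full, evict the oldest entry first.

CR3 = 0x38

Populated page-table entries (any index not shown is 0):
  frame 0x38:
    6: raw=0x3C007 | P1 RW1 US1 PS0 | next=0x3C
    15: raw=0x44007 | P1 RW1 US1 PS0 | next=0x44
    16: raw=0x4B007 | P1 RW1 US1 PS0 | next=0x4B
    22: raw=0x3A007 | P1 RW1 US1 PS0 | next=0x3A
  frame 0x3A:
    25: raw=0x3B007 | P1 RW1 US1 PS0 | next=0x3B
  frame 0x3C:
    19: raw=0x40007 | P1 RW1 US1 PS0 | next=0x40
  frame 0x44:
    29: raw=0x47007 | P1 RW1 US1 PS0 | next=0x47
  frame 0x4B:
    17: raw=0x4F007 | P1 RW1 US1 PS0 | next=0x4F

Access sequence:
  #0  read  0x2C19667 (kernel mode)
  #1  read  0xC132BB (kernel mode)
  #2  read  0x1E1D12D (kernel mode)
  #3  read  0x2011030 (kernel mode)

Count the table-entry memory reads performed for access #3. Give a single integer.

Trace:
#0 VA=0x2C19667 (r,kernel):
  L0 @0x38[22] → 0x3A007  P=1,RW=1,US=1,PS=0
  L1 @0x3A[25] → 0x3B007  P=1,RW=1,US=1,PS=0
  ⇒ phys 0x3B667  [2 reads]
#1 VA=0xC132BB (r,kernel):
  L0 @0x38[6] → 0x3C007  P=1,RW=1,US=1,PS=0
  L1 @0x3C[19] → 0x40007  P=1,RW=1,US=1,PS=0
  ⇒ phys 0x402BB  [2 reads]
#2 VA=0x1E1D12D (r,kernel):
  L0 @0x38[15] → 0x44007  P=1,RW=1,US=1,PS=0
  L1 @0x44[29] → 0x47007  P=1,RW=1,US=1,PS=0
  ⇒ phys 0x4712D  [2 reads]
#3 VA=0x2011030 (r,kernel):
  L0 @0x38[16] → 0x4B007  P=1,RW=1,US=1,PS=0
  L1 @0x4B[17] → 0x4F007  P=1,RW=1,US=1,PS=0
  ⇒ phys 0x4F030  [2 reads]

Entries read for #3: 2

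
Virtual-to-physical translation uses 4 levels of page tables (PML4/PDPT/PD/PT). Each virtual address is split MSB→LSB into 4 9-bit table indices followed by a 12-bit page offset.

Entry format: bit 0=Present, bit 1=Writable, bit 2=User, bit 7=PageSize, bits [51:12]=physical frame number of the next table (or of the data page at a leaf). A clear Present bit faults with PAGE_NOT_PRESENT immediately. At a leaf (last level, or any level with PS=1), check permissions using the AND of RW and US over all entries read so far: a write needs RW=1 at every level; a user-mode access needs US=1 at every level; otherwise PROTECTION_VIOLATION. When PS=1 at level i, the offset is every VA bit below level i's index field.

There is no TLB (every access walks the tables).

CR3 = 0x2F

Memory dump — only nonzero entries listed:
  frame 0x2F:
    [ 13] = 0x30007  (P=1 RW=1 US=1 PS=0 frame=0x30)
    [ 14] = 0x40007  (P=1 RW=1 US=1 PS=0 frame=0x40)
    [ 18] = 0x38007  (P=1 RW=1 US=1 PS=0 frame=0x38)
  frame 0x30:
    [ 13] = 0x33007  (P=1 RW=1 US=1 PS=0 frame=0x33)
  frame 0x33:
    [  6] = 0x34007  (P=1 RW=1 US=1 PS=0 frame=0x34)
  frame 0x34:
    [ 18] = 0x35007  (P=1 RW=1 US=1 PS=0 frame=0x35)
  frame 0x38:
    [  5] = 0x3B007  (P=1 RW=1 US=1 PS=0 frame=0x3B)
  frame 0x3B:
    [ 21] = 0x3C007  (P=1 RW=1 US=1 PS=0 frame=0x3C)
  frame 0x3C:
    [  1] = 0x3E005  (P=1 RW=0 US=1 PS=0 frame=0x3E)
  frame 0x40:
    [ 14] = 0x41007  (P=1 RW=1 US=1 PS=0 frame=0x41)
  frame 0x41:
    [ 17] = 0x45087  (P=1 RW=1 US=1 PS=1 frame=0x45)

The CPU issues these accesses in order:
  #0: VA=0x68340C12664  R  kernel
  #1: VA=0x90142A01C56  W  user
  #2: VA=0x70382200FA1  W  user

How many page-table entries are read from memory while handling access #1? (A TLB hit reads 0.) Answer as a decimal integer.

Trace:
#0 VA=0x68340C12664 (r,kernel):
  [0] read 0x2F idx=13: raw=0x30007 flags P=1 W=1 U=1 S=0
  [1] read 0x30 idx=13: raw=0x33007 flags P=1 W=1 U=1 S=0
  [2] read 0x33 idx=6: raw=0x34007 flags P=1 W=1 U=1 S=0
  [3] read 0x34 idx=18: raw=0x35007 flags P=1 W=1 U=1 S=0
  ⇒ phys 0x35664  [4 reads]
#1 VA=0x90142A01C56 (w,user):
  [0] read 0x2F idx=18: raw=0x38007 flags P=1 W=1 U=1 S=0
  [1] read 0x38 idx=5: raw=0x3B007 flags P=1 W=1 U=1 S=0
  [2] read 0x3B idx=21: raw=0x3C007 flags P=1 W=1 U=1 S=0
  [3] read 0x3C idx=1: raw=0x3E005 flags P=1 W=0 U=1 S=0
  ✗ PROTECTION_VIOLATION  [4 reads]
#2 VA=0x70382200FA1 (w,user):
  [0] read 0x2F idx=14: raw=0x40007 flags P=1 W=1 U=1 S=0
  [1] read 0x40 idx=14: raw=0x41007 flags P=1 W=1 U=1 S=0
  [2] read 0x41 idx=17: raw=0x45087 flags P=1 W=1 U=1 S=1
  ⇒ phys 0x45FA1 (huge @L2)  [3 reads]

Entries read for #1: 4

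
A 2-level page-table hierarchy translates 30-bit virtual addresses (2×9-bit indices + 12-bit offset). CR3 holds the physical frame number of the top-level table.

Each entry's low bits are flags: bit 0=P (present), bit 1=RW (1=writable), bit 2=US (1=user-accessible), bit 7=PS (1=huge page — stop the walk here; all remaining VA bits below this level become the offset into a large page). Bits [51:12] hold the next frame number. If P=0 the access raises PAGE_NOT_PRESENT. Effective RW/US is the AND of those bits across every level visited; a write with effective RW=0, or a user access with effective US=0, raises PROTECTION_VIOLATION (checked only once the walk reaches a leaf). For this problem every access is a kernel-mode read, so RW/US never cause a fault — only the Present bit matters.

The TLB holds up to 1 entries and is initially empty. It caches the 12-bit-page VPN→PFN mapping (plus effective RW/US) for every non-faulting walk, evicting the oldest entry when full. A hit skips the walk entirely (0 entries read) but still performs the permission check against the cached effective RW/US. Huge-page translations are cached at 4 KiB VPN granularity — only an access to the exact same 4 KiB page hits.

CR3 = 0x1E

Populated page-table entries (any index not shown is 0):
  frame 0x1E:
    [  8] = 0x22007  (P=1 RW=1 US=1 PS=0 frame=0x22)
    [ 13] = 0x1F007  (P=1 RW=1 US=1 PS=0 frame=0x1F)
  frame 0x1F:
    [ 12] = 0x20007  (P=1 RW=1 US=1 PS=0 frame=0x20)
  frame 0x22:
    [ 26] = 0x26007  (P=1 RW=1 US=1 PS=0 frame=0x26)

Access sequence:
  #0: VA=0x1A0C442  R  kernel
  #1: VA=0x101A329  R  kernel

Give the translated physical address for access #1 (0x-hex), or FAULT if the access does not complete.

Trace:
#0 VA=0x1A0C442 (r,kernel):
  [0] read 0x1E idx=13: raw=0x1F007 flags P=1 W=1 U=1 S=0
  [1] read 0x1F idx=12: raw=0x20007 flags P=1 W=1 U=1 S=0
  → PA=0x20442  (2 entries read)
#1 VA=0x101A329 (r,kernel):
  [0] read 0x1E idx=8: raw=0x22007 flags P=1 W=1 U=1 S=0
  [1] read 0x22 idx=26: raw=0x26007 flags P=1 W=1 U=1 S=0
  → PA=0x26329  (2 entries read)

Access #1 PA: 0x26329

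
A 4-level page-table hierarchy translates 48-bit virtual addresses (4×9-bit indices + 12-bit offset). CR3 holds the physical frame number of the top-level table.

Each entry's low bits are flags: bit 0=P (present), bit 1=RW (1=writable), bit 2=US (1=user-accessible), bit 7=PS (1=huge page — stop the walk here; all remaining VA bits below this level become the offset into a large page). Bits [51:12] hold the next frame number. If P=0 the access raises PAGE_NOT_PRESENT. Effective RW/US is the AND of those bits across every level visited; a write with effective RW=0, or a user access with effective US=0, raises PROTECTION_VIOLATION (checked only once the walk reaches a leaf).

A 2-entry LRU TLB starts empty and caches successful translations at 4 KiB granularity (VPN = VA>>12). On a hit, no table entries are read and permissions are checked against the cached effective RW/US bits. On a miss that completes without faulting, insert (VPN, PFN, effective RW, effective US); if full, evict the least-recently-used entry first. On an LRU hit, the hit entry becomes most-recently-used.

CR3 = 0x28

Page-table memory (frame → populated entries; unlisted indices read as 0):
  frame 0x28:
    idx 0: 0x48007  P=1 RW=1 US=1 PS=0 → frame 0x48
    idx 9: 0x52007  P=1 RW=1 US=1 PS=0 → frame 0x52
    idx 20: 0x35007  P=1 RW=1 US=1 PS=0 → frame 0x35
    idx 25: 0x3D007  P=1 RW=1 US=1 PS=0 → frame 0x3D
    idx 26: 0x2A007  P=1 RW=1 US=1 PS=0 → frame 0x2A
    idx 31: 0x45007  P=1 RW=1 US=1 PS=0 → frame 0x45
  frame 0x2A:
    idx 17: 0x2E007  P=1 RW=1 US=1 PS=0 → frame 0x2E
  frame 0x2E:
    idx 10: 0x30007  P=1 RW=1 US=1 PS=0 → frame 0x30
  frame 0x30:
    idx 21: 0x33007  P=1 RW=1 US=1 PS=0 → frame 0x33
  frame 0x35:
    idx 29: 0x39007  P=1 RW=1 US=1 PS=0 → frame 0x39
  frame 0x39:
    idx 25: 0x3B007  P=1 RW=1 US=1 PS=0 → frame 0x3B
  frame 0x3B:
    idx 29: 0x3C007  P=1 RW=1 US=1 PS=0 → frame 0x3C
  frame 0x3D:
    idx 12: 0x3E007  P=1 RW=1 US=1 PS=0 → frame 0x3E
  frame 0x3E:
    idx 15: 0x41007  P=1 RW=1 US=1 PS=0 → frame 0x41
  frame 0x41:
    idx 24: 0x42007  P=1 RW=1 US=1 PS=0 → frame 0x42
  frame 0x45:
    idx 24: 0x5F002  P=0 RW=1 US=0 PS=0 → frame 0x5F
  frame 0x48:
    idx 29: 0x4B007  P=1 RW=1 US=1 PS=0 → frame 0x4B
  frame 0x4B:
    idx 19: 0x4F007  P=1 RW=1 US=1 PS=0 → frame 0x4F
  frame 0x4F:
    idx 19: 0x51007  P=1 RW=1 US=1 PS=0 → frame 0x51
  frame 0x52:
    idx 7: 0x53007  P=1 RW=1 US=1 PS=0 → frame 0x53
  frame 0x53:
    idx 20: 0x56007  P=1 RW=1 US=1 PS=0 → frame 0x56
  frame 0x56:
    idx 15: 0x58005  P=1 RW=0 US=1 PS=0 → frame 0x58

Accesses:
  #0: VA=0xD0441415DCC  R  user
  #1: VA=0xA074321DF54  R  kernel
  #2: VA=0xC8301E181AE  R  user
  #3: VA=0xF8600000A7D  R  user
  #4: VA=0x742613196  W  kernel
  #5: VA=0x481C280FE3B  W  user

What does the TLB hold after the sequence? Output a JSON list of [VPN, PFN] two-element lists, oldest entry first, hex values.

Walk each access:
#0 VA=0xD0441415DCC (r,user):
  L0 @0x28[26] → 0x2A007  P=1,RW=1,US=1,PS=0
  L1 @0x2A[17] → 0x2E007  P=1,RW=1,US=1,PS=0
  L2 @0x2E[10] → 0x30007  P=1,RW=1,US=1,PS=0
  L3 @0x30[21] → 0x33007  P=1,RW=1,US=1,PS=0
  ⇒ phys 0x33DCC  [4 reads]
#1 VA=0xA074321DF54 (r,kernel):
  L0 @0x28[20] → 0x35007  P=1,RW=1,US=1,PS=0
  L1 @0x35[29] → 0x39007  P=1,RW=1,US=1,PS=0
  L2 @0x39[25] → 0x3B007  P=1,RW=1,US=1,PS=0
  L3 @0x3B[29] → 0x3C007  P=1,RW=1,US=1,PS=0
  ⇒ phys 0x3CF54  [4 reads]
#2 VA=0xC8301E181AE (r,user):
  L0 @0x28[25] → 0x3D007  P=1,RW=1,US=1,PS=0
  L1 @0x3D[12] → 0x3E007  P=1,RW=1,US=1,PS=0
  L2 @0x3E[15] → 0x41007  P=1,RW=1,US=1,PS=0
  L3 @0x41[24] → 0x42007  P=1,RW=1,US=1,PS=0
  ⇒ phys 0x421AE  [4 reads]
#3 VA=0xF8600000A7D (r,user):
  L0 @0x28[31] → 0x45007  P=1,RW=1,US=1,PS=0
  L1 @0x45[24] → 0x5F002  P=0,RW=1,US=0,PS=0
  ⇒ fault: PAGE_NOT_PRESENT  — 2 lookups
#4 VA=0x742613196 (w,kernel):
  L0 @0x28[0] → 0x48007  P=1,RW=1,US=1,PS=0
  L1 @0x48[29] → 0x4B007  P=1,RW=1,US=1,PS=0
  L2 @0x4B[19] → 0x4F007  P=1,RW=1,US=1,PS=0
  L3 @0x4F[19] → 0x51007  P=1,RW=1,US=1,PS=0
  ⇒ phys 0x51196  [4 reads]
#5 VA=0x481C280FE3B (w,user):
  L0 @0x28[9] → 0x52007  P=1,RW=1,US=1,PS=0
  L1 @0x52[7] → 0x53007  P=1,RW=1,US=1,PS=0
  L2 @0x53[20] → 0x56007  P=1,RW=1,US=1,PS=0
  L3 @0x56[15] → 0x58005  P=1,RW=0,US=1,PS=0
  ⇒ fault: PROTECTION_VIOLATION  — 4 lookups

TLB: [["0xC8301E18", "0x42"], ["0x742613", "0x51"]]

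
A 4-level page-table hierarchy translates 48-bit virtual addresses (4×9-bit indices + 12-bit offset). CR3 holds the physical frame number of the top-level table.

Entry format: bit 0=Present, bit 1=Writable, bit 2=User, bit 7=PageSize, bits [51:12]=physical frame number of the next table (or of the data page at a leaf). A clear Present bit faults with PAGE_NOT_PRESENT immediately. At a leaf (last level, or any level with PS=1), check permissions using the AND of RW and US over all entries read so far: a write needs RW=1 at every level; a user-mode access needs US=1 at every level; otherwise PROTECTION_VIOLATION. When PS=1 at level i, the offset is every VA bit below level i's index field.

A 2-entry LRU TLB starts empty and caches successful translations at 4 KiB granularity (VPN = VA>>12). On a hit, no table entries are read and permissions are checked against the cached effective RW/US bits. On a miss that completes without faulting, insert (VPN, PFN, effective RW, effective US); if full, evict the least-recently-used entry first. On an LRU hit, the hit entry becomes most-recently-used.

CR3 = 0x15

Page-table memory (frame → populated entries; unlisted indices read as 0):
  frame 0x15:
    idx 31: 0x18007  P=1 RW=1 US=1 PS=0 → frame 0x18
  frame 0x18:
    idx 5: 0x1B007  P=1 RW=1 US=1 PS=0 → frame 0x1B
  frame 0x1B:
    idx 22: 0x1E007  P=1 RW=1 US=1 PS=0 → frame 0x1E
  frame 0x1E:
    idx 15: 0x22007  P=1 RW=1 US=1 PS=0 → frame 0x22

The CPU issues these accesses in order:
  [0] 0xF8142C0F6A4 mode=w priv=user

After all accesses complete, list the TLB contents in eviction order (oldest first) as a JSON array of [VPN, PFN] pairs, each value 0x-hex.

Per-access translation:
#0 VA=0xF8142C0F6A4 (w,user):
  lvl0: tbl 0x15, slot 31 ⇒ 0x18007 (P1/RW1/US1/PS0)
  lvl1: tbl 0x18, slot 5 ⇒ 0x1B007 (P1/RW1/US1/PS0)
  lvl2: tbl 0x1B, slot 22 ⇒ 0x1E007 (P1/RW1/US1/PS0)
  lvl3: tbl 0x1E, slot 15 ⇒ 0x22007 (P1/RW1/US1/PS0)
  ⇒ phys 0x226A4  [4 reads]

TLB: [["0xF8142C0F", "0x22"]]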